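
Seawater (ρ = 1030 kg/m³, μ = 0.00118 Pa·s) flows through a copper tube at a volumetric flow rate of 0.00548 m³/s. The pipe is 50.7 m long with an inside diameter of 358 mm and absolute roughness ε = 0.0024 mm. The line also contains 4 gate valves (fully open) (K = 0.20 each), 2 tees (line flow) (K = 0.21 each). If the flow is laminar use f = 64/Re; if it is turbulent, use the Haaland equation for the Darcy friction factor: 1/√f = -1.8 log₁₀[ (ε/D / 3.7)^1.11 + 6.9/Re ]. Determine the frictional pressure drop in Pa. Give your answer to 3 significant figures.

ΔP ≈ 7.66 Pa

Cross-sectional area A = πD²/4 = π(0.358)²/4 = 0.1007 m²; mean velocity V = Q/A = 0.00548/0.1007 = 0.05444 m/s.
Reynolds number Re = ρVD/μ = 1030 · 0.05444 · 0.358 / 0.00118 = 1.701e+04.
Re > 4000 → turbulent. Relative roughness ε/D = 2.4e-06/0.358 = 6.7e-06. Haaland: 1/√f = -1.8 log₁₀[(6.7e-06/3.7)^1.11 + 6.9/1.701e+04] = -1.8 log₁₀[4.23e-07 + 0.000406] = 6.105, so f = 0.02683.
Total minor-loss coefficient ΣK = 4·0.2 + 2·0.21 = 1.22.
ΔP = [f·L/D + ΣK]·(ρV²/2) = [0.02683·50.7/0.358 + 1.22]·(1030·0.05444²/2) = [3.8 + 1.22]·1.526 = 7.663 Pa.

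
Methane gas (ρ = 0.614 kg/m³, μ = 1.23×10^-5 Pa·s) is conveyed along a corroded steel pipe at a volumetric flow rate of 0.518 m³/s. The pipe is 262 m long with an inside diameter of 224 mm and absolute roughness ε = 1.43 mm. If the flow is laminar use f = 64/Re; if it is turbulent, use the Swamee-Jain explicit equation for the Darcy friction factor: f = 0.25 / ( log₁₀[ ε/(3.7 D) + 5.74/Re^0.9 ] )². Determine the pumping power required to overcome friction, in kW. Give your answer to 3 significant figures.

Cross-sectional area A = πD²/4 = π(0.224)²/4 = 0.03941 m²; mean velocity V = Q/A = 0.518/0.03941 = 13.14 m/s.
Reynolds number Re = ρVD/μ = 0.614 · 13.14 · 0.224 / 1.23e-05 = 1.47e+05.
Re > 4000 → turbulent. Relative roughness ε/D = 0.00143/0.224 = 0.00638. Swamee-Jain: f = 0.25/(log₁₀[0.00638/3.7 + 5.74/1.47e+05^0.9])² = 0.25/(log₁₀[0.00173 + 0.000128])² = 0.25/(-2.732)² = 0.0335.
Darcy-Weisbach: ΔP = f(L/D)(ρV²/2) = 0.0335·(262/0.224)·(0.614·13.14²/2) = 0.0335·1170·53.04 = 2078 Pa.
Pumping power P = QΔP = 0.518·2078 = 1076 W = 1.08 kW.

P ≈ 1.08 kW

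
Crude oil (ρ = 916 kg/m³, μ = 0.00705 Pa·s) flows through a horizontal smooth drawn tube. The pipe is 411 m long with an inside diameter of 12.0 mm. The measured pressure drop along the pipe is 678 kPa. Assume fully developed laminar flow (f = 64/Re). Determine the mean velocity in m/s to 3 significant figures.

V ≈ 1.05 m/s

For laminar flow, f = 64/Re with Re = ρVD/μ, so Darcy-Weisbach reduces to ΔP = 32μLV/D². Solving for V: V = ΔP·D²/(32μL) = 6.78e+05·(0.012)²/(32·0.00705·411) = 1.053 m/s.
Check: Re = ρVD/μ = 916·1.053·0.012/0.00705 = 1642 < 2300, so the laminar assumption holds.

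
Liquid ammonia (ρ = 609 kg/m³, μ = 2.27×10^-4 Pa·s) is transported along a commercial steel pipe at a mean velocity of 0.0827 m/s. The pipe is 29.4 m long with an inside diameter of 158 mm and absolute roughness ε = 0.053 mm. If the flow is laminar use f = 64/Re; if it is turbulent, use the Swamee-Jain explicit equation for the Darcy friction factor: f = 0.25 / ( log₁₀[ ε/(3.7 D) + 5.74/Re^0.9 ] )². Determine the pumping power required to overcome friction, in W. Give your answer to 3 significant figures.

P ≈ 0.0148 W

Reynolds number Re = ρVD/μ = 609 · 0.0827 · 0.158 / 0.000227 = 3.506e+04.
Re > 4000 → turbulent. Relative roughness ε/D = 5.3e-05/0.158 = 0.000335. Swamee-Jain: f = 0.25/(log₁₀[0.000335/3.7 + 5.74/3.506e+04^0.9])² = 0.25/(log₁₀[9.07e-05 + 0.000466])² = 0.25/(-3.254)² = 0.02361.
Darcy-Weisbach: ΔP = f(L/D)(ρV²/2) = 0.02361·(29.4/0.158)·(609·0.0827²/2) = 0.02361·186.1·2.083 = 9.148 Pa.
Q = V·A = 0.0827·0.01961 = 0.001621 m³/s.
Pumping power P = QΔP = 0.001621·9.148 = 0.01483 W = 0.0148 W.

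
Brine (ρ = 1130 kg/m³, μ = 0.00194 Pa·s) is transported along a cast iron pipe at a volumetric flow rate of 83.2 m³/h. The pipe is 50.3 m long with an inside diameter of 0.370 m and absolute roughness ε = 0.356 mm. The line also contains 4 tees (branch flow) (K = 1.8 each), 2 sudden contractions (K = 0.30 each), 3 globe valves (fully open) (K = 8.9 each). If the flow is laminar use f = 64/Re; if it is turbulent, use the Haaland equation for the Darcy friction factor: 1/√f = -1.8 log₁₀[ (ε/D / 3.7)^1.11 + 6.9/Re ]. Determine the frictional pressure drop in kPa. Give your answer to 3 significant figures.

ΔP ≈ 0.985 kPa

Q = 83.2 m³/h = 83.2/3600 = 0.02311 m³/s.
Cross-sectional area A = πD²/4 = π(0.37)²/4 = 0.1075 m²; mean velocity V = Q/A = 0.02311/0.1075 = 0.2149 m/s.
Reynolds number Re = ρVD/μ = 1130 · 0.2149 · 0.37 / 0.00194 = 4.632e+04.
Re > 4000 → turbulent. Relative roughness ε/D = 0.000356/0.37 = 0.000962. Haaland: 1/√f = -1.8 log₁₀[(0.000962/3.7)^1.11 + 6.9/4.632e+04] = -1.8 log₁₀[0.000105 + 0.000149] = 6.472, so f = 0.02388.
Total minor-loss coefficient ΣK = 4·1.8 + 2·0.3 + 3·8.9 = 34.5.
ΔP = [f·L/D + ΣK]·(ρV²/2) = [0.02388·50.3/0.37 + 34.5]·(1130·0.2149²/2) = [3.246 + 34.5]·26.1 = 985.3 Pa.
ΔP = 985.3 Pa = 0.985 kPa.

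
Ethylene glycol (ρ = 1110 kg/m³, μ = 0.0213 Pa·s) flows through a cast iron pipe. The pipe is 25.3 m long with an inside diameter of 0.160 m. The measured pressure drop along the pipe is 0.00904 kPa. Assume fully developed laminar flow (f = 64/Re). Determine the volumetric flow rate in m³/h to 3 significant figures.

Q ≈ 0.971 m³/h

For laminar flow, f = 64/Re with Re = ρVD/μ, so Darcy-Weisbach reduces to ΔP = 32μLV/D². Solving for V: V = ΔP·D²/(32μL) = 9.04·(0.16)²/(32·0.0213·25.3) = 0.01342 m/s.
Check: Re = ρVD/μ = 1110·0.01342·0.16/0.0213 = 111.9 < 2300, so the laminar assumption holds.
Q = V·A = 0.01342·(π/4·0.16²) = 0.0002698 m³/s = 0.971 m³/h.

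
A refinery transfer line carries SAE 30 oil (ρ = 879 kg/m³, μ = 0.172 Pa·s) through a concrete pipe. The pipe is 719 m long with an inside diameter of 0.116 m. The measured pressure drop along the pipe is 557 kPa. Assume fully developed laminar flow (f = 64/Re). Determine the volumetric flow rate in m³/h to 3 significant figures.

Q ≈ 72.1 m³/h

For laminar flow, f = 64/Re with Re = ρVD/μ, so Darcy-Weisbach reduces to ΔP = 32μLV/D². Solving for V: V = ΔP·D²/(32μL) = 5.57e+05·(0.116)²/(32·0.172·719) = 1.894 m/s.
Check: Re = ρVD/μ = 879·1.894·0.116/0.172 = 1123 < 2300, so the laminar assumption holds.
Q = V·A = 1.894·(π/4·0.116²) = 0.02002 m³/s = 72.1 m³/h.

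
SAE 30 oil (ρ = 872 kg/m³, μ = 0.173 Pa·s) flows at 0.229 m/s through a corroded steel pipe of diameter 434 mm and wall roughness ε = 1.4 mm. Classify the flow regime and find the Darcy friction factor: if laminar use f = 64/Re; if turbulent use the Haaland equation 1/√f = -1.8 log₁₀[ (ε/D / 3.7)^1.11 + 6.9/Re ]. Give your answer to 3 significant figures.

f ≈ 0.128

Re = ρVD/μ = 872·0.229·0.434/0.173 = 501.
Re < 2300 → laminar, so f = 64/Re = 0.1278 (roughness is irrelevant in laminar flow).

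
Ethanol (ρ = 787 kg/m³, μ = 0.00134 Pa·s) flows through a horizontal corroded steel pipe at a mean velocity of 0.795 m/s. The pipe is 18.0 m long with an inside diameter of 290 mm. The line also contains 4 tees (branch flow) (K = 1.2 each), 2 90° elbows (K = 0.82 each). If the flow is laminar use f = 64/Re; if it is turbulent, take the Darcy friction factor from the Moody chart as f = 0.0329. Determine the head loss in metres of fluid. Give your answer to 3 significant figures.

h_f ≈ 0.273 m

Reynolds number Re = ρVD/μ = 787 · 0.795 · 0.29 / 0.00134 = 1.354e+05.
Re > 4000 → turbulent; use the Moody-chart value f = 0.0329.
Total minor-loss coefficient ΣK = 4·1.2 + 2·0.82 = 6.44.
ΔP = [f·L/D + ΣK]·(ρV²/2) = [0.0329·18/0.29 + 6.44]·(787·0.795²/2) = [2.042 + 6.44]·248.7 = 2110 Pa.
Head loss h_f = ΔP/(ρg) = 2110/(787·9.81) = 0.273 m.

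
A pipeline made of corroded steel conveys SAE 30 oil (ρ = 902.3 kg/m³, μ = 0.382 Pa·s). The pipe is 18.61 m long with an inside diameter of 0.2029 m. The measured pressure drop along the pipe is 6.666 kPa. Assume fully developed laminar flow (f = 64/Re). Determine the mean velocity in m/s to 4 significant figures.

V ≈ 1.206 m/s

For laminar flow, f = 64/Re with Re = ρVD/μ, so Darcy-Weisbach reduces to ΔP = 32μLV/D². Solving for V: V = ΔP·D²/(32μL) = 6666·(0.2029)²/(32·0.382·18.61) = 1.206 m/s.
Check: Re = ρVD/μ = 902.3·1.206·0.2029/0.382 = 578.1 < 2300, so the laminar assumption holds.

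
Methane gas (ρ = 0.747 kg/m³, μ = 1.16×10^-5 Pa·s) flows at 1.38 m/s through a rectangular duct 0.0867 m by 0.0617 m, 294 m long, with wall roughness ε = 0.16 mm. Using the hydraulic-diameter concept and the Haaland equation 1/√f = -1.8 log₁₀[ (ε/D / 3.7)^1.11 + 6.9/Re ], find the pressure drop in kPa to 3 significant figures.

Hydraulic diameter D_h = 4A/P = 4·(0.0867·0.0617)/(2·(0.0867+0.0617)) = 0.0214/0.2968 = 0.07209 m.
Re = ρVD_h/μ = 0.747·1.38·0.07209/1.16e-05 = 6407.
ε/D_h = 0.00016/0.07209 = 0.00222; Haaland gives 1/√f = -1.8 log₁₀[0.000265+0.00108] = 5.17, so f = 0.03741.
ΔP = f(L/D_h)(ρV²/2) = 0.03741·294/0.07209·0.7113 = 108.5 Pa.
ΔP = 0.109 kPa.

ΔP ≈ 0.109 kPa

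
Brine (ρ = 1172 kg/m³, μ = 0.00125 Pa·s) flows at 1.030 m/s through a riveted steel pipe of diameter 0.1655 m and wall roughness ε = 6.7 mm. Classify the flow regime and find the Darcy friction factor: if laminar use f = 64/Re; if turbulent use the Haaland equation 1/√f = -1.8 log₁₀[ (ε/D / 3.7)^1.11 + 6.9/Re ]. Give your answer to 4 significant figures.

f ≈ 0.06531

Re = ρVD/μ = 1172·1.03·0.1655/0.00125 = 1.598e+05.
Re > 4000 → turbulent. ε/D = 0.0067/0.1655 = 0.0405; Haaland: 1/√f = -1.8 log₁₀[0.00666 + 4.32e-05] = 3.913, so f = 0.06531.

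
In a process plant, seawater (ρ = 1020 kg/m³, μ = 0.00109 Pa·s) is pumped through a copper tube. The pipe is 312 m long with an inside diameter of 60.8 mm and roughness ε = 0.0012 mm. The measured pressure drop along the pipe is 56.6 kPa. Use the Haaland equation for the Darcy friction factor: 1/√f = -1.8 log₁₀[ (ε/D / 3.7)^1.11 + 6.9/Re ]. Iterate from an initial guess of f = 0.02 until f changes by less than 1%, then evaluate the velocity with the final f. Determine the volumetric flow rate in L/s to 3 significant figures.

Rearranging Darcy-Weisbach: V = √(2·ΔP·D/(f·L·ρ)). With ε/D = 1.2e-06/0.0608 = 1.97e-05, iterate starting from f = 0.02:
  f = 0.02 → V = √(2·5.66e+04·0.0608/(0.02·312·1020)) = 1.04 m/s; Re = ρVD/μ = 5.916e+04; f → 0.02
Converged (Δf/f < 1%). With the final f = 0.02: V = √(2·5.66e+04·0.0608/(0.02·312·1020)) = 1.04 m/s.
Q = V·A = 1.04·(π/4·0.0608²) = 0.003019 m³/s = 3.02 L/s.

Q ≈ 3.02 L/s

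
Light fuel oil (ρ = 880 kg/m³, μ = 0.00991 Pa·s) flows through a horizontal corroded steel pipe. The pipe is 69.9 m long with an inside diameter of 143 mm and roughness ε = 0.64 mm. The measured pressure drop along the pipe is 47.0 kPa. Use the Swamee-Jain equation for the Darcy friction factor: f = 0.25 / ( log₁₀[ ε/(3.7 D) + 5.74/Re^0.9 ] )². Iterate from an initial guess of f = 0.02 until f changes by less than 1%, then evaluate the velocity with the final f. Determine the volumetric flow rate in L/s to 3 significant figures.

Q ≈ 41.6 L/s

Rearranging Darcy-Weisbach: V = √(2·ΔP·D/(f·L·ρ)). With ε/D = 0.00064/0.143 = 0.00448, iterate starting from f = 0.02:
  f = 0.02 → V = √(2·4.7e+04·0.143/(0.02·69.9·880)) = 3.305 m/s; Re = ρVD/μ = 4.197e+04; f → 0.03202
  f = 0.03202 → V = 2.612 m/s; Re = 3.317e+04; f → 0.03259
  f = 0.03259 → V = 2.589 m/s; Re = 3.288e+04; f → 0.03261
Converged (Δf/f < 1%). With the final f = 0.03261: V = √(2·4.7e+04·0.143/(0.03261·69.9·880)) = 2.589 m/s.
Q = V·A = 2.589·(π/4·0.143²) = 0.04157 m³/s = 41.6 L/s.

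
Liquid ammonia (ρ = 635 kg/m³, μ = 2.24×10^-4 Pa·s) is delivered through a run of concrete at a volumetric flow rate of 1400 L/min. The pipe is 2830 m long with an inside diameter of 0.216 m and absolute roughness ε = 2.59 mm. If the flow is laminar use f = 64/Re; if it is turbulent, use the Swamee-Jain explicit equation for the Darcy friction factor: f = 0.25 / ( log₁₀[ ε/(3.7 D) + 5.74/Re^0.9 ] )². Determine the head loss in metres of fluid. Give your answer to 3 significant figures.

Q = 1400 L/min = 1400/60000 = 0.02333 m³/s.
Cross-sectional area A = πD²/4 = π(0.216)²/4 = 0.03664 m²; mean velocity V = Q/A = 0.02333/0.03664 = 0.6368 m/s.
Reynolds number Re = ρVD/μ = 635 · 0.6368 · 0.216 / 0.000224 = 3.899e+05.
Re > 4000 → turbulent. Relative roughness ε/D = 0.00259/0.216 = 0.012. Swamee-Jain: f = 0.25/(log₁₀[0.012/3.7 + 5.74/3.899e+05^0.9])² = 0.25/(log₁₀[0.00324 + 5.33e-05])² = 0.25/(-2.482)² = 0.04057.
Darcy-Weisbach: ΔP = f(L/D)(ρV²/2) = 0.04057·(2830/0.216)·(635·0.6368²/2) = 0.04057·1.31e+04·128.7 = 6.844e+04 Pa.
Head loss h_f = ΔP/(ρg) = 6.844e+04/(635·9.81) = 11.0 m.

h_f ≈ 11.0 m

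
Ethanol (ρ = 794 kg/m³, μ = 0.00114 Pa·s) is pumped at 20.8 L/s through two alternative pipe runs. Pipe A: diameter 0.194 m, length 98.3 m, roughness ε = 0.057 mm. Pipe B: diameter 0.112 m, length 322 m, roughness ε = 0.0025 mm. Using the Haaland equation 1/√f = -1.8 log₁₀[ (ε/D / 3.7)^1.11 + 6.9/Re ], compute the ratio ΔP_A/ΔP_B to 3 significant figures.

ΔP_A/ΔP_B ≈ 0.0233

Pipe A: V = Q/A = 0.0208/0.02956 = 0.7037 m/s; Re = 9.508e+04; ε/D = 0.000294; Haaland → f = 0.01932; ΔP_A = f(L/D)(ρV²/2) = 1924 Pa.
Pipe B: V = Q/A = 0.0208/0.009852 = 2.111 m/s; Re = 1.647e+05; ε/D = 2.23e-05; Haaland → f = 0.01623; ΔP_B = f(L/D)(ρV²/2) = 8.255e+04 Pa.
ΔP_A/ΔP_B = 1924/8.255e+04 = 0.0233.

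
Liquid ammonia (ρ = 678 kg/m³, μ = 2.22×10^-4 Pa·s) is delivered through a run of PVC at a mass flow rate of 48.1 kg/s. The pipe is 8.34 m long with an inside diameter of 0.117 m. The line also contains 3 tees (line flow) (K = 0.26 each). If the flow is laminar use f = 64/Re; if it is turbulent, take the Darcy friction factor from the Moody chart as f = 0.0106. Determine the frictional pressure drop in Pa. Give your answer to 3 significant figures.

ΔP ≈ 22700 Pa

A = πD²/4 = π(0.117)²/4 = 0.01075 m²; mean velocity V = ṁ/(ρA) = 48.1/(678 · 0.01075) = 6.599 m/s.
Reynolds number Re = ρVD/μ = 678 · 6.599 · 0.117 / 0.000222 = 2.358e+06.
Re > 4000 → turbulent; use the Moody-chart value f = 0.0106.
Total minor-loss coefficient ΣK = 3·0.26 = 0.78.
ΔP = [f·L/D + ΣK]·(ρV²/2) = [0.0106·8.34/0.117 + 0.78]·(678·6.599²/2) = [0.7556 + 0.78]·1.476e+04 = 2.267e+04 Pa.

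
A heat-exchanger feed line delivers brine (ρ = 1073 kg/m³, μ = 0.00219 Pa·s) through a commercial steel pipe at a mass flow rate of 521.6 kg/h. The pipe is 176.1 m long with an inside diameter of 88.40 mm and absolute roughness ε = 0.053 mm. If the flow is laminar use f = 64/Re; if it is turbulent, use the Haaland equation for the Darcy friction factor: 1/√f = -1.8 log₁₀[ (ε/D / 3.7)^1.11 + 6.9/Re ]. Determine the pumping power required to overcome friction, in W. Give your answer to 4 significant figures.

ṁ = 521.6 kg/h = 521.6/3600 = 0.1449 kg/s.
A = πD²/4 = π(0.0884)²/4 = 0.006138 m²; mean velocity V = ṁ/(ρA) = 0.1449/(1073 · 0.006138) = 0.022 m/s.
Reynolds number Re = ρVD/μ = 1073 · 0.022 · 0.0884 / 0.00219 = 952.9.
Re < 2300 → laminar flow, so f = 64/Re = 64/952.9 = 0.06716 (the turbulent correlation is not needed).
Darcy-Weisbach: ΔP = f(L/D)(ρV²/2) = 0.06716·(176.1/0.0884)·(1073·0.022²/2) = 0.06716·1992·0.2597 = 34.74 Pa.
Q = ṁ/ρ = 0.1449/1073 = 0.000135 m³/s.
Pumping power P = QΔP = 0.000135·34.74 = 0.0046916 W = 0.004692 W.

P ≈ 0.004692 W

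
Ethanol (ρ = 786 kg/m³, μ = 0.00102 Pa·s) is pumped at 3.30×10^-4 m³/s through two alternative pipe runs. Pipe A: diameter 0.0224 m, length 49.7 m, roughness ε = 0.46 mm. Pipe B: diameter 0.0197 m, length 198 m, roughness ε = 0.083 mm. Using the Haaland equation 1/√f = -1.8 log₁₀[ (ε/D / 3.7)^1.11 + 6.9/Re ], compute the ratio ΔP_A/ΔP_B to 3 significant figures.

ΔP_A/ΔP_B ≈ 0.202

Pipe A: V = Q/A = 0.00033/0.0003941 = 0.8374 m/s; Re = 1.445e+04; ε/D = 0.0205; Haaland → f = 0.05175; ΔP_A = f(L/D)(ρV²/2) = 3.164e+04 Pa.
Pipe B: V = Q/A = 0.00033/0.0003048 = 1.083 m/s; Re = 1.644e+04; ε/D = 0.00421; Haaland → f = 0.03389; ΔP_B = f(L/D)(ρV²/2) = 1.569e+05 Pa.
ΔP_A/ΔP_B = 3.164e+04/1.569e+05 = 0.202.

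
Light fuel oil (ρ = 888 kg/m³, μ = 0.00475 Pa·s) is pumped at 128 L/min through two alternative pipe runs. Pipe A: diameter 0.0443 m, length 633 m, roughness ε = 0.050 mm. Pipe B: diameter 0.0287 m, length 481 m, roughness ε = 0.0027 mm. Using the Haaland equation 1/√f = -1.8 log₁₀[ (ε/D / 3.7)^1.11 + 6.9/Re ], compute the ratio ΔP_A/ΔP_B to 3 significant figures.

Pipe A: V = Q/A = 0.002133/0.001541 = 1.384 m/s; Re = 1.146e+04; ε/D = 0.00113; Haaland → f = 0.03134; ΔP_A = f(L/D)(ρV²/2) = 3.808e+05 Pa.
Pipe B: V = Q/A = 0.002133/0.0006469 = 3.298 m/s; Re = 1.769e+04; ε/D = 9.41e-05; Haaland → f = 0.0267; ΔP_B = f(L/D)(ρV²/2) = 2.16e+06 Pa.
ΔP_A/ΔP_B = 3.808e+05/2.16e+06 = 0.176.

ΔP_A/ΔP_B ≈ 0.176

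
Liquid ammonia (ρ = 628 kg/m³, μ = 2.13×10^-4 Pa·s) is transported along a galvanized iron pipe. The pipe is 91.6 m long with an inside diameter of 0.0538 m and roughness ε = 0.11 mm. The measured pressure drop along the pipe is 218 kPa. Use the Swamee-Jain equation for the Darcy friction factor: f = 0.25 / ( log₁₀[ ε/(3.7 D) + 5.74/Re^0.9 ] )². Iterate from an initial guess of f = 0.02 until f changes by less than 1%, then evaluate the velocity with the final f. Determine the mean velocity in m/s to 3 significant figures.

Rearranging Darcy-Weisbach: V = √(2·ΔP·D/(f·L·ρ)). With ε/D = 0.00011/0.0538 = 0.00204, iterate starting from f = 0.02:
  f = 0.02 → V = √(2·2.18e+05·0.0538/(0.02·91.6·628)) = 4.515 m/s; Re = ρVD/μ = 7.162e+05; f → 0.0239
  f = 0.0239 → V = 4.13 m/s; Re = 6.551e+05; f → 0.02393
Converged (Δf/f < 1%). With the final f = 0.02393: V = √(2·2.18e+05·0.0538/(0.02393·91.6·628)) = 4.128 m/s.

V ≈ 4.13 m/s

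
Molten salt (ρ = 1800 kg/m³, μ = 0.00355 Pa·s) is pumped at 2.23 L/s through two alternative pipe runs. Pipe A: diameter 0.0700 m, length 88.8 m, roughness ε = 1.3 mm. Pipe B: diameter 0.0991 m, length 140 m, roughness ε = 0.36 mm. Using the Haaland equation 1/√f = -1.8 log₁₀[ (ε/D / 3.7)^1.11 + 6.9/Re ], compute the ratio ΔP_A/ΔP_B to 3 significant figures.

ΔP_A/ΔP_B ≈ 5.29

Pipe A: V = Q/A = 0.00223/0.003848 = 0.5795 m/s; Re = 2.057e+04; ε/D = 0.0186; Haaland → f = 0.04926; ΔP_A = f(L/D)(ρV²/2) = 1.888e+04 Pa.
Pipe B: V = Q/A = 0.00223/0.007713 = 0.2891 m/s; Re = 1.453e+04; ε/D = 0.00363; Haaland → f = 0.03362; ΔP_B = f(L/D)(ρV²/2) = 3573 Pa.
ΔP_A/ΔP_B = 1.888e+04/3573 = 5.29.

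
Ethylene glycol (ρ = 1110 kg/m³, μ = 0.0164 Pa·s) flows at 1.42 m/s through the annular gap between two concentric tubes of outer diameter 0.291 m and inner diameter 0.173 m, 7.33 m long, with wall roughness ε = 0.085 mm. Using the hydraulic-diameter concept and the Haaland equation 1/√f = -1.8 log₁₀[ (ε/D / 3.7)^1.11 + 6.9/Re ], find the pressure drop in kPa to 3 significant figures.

Hydraulic diameter D_h = 4A/P = D_o - D_i = 0.291 - 0.173 = 0.118 m.
Re = ρVD_h/μ = 1110·1.42·0.118/0.0164 = 1.134e+04.
ε/D_h = 8.5e-05/0.118 = 0.00072; Haaland gives 1/√f = -1.8 log₁₀[7.61e-05+0.000608] = 5.696, so f = 0.03082.
ΔP = f(L/D_h)(ρV²/2) = 0.03082·7.33/0.118·1119 = 2142 Pa.
ΔP = 2.14 kPa.

ΔP ≈ 2.14 kPa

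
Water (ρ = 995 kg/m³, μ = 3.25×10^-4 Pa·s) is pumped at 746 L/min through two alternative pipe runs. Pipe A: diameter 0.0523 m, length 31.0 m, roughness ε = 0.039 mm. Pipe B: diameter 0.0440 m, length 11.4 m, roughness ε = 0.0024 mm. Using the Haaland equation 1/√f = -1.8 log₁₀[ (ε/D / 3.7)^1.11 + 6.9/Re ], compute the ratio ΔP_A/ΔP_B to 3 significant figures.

Pipe A: V = Q/A = 0.01243/0.002148 = 5.788 m/s; Re = 9.267e+05; ε/D = 0.000746; Haaland → f = 0.0187; ΔP_A = f(L/D)(ρV²/2) = 1.847e+05 Pa.
Pipe B: V = Q/A = 0.01243/0.001521 = 8.177 m/s; Re = 1.102e+06; ε/D = 5.45e-05; Haaland → f = 0.01247; ΔP_B = f(L/D)(ρV²/2) = 1.075e+05 Pa.
ΔP_A/ΔP_B = 1.847e+05/1.075e+05 = 1.72.

ΔP_A/ΔP_B ≈ 1.72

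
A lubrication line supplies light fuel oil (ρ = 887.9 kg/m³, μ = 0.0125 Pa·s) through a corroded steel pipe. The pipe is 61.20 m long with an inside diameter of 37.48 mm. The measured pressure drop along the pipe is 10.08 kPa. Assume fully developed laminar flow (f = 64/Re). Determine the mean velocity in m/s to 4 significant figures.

V ≈ 0.5784 m/s

For laminar flow, f = 64/Re with Re = ρVD/μ, so Darcy-Weisbach reduces to ΔP = 32μLV/D². Solving for V: V = ΔP·D²/(32μL) = 1.008e+04·(0.03748)²/(32·0.0125·61.2) = 0.5784 m/s.
Check: Re = ρVD/μ = 887.9·0.5784·0.03748/0.0125 = 1540 < 2300, so the laminar assumption holds.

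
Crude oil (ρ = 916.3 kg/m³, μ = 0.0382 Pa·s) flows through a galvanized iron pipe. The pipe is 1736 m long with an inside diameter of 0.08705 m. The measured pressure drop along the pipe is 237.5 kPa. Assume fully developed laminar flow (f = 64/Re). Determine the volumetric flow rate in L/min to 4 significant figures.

Q ≈ 302.8 L/min

For laminar flow, f = 64/Re with Re = ρVD/μ, so Darcy-Weisbach reduces to ΔP = 32μLV/D². Solving for V: V = ΔP·D²/(32μL) = 2.375e+05·(0.08705)²/(32·0.0382·1736) = 0.8481 m/s.
Check: Re = ρVD/μ = 916.3·0.8481·0.08705/0.0382 = 1771 < 2300, so the laminar assumption holds.
Q = V·A = 0.8481·(π/4·0.08705²) = 0.005047 m³/s = 302.8 L/min.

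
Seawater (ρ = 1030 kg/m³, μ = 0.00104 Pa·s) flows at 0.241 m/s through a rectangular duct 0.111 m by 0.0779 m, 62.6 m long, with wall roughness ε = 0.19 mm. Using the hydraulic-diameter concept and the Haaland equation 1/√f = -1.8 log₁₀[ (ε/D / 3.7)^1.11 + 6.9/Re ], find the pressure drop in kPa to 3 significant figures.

Hydraulic diameter D_h = 4A/P = 4·(0.111·0.0779)/(2·(0.111+0.0779)) = 0.03459/0.3778 = 0.09155 m.
Re = ρVD_h/μ = 1030·0.241·0.09155/0.00104 = 2.185e+04.
ε/D_h = 0.00019/0.09155 = 0.00208; Haaland gives 1/√f = -1.8 log₁₀[0.000246+0.000316] = 5.851, so f = 0.02922.
ΔP = f(L/D_h)(ρV²/2) = 0.02922·62.6/0.09155·29.91 = 597.5 Pa.
ΔP = 0.598 kPa.

ΔP ≈ 0.598 kPa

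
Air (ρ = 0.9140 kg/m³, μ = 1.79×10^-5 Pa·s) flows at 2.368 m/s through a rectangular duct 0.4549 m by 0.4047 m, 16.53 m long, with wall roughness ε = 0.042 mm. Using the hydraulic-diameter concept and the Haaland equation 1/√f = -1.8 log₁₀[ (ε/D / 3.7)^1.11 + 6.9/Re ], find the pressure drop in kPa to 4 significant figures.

Hydraulic diameter D_h = 4A/P = 4·(0.4549·0.4047)/(2·(0.4549+0.4047)) = 0.7364/1.719 = 0.4283 m.
Re = ρVD_h/μ = 0.914·2.368·0.4283/1.79e-05 = 5.179e+04.
ε/D_h = 4.2e-05/0.4283 = 9.81e-05; Haaland gives 1/√f = -1.8 log₁₀[8.31e-06+0.000133] = 6.928, so f = 0.02083.
ΔP = f(L/D_h)(ρV²/2) = 0.02083·16.53/0.4283·2.563 = 2.06 Pa.
ΔP = 0.002060 kPa.

ΔP ≈ 0.002060 kPa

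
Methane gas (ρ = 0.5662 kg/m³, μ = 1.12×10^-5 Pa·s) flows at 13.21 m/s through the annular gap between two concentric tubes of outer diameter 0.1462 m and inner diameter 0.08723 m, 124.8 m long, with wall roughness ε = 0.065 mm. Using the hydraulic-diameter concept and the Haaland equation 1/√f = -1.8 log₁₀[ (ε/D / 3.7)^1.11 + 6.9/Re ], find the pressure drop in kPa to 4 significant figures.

ΔP ≈ 2.594 kPa

Hydraulic diameter D_h = 4A/P = D_o - D_i = 0.1462 - 0.08723 = 0.05897 m.
Re = ρVD_h/μ = 0.5662·13.21·0.05897/1.12e-05 = 3.938e+04.
ε/D_h = 6.5e-05/0.05897 = 0.0011; Haaland gives 1/√f = -1.8 log₁₀[0.000122+0.000175] = 6.349, so f = 0.02481.
ΔP = f(L/D_h)(ρV²/2) = 0.02481·124.8/0.05897·49.4 = 2594 Pa.
ΔP = 2.594 kPa.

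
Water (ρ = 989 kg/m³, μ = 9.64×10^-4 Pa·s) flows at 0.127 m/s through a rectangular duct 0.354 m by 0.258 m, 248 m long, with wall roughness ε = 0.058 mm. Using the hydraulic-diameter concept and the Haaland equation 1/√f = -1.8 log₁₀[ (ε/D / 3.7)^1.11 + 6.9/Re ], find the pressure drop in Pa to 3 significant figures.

Hydraulic diameter D_h = 4A/P = 4·(0.354·0.258)/(2·(0.354+0.258)) = 0.3653/1.224 = 0.2985 m.
Re = ρVD_h/μ = 989·0.127·0.2985/0.000964 = 3.889e+04.
ε/D_h = 5.8e-05/0.2985 = 0.000194; Haaland gives 1/√f = -1.8 log₁₀[1.78e-05+0.000177] = 6.677, so f = 0.02243.
ΔP = f(L/D_h)(ρV²/2) = 0.02243·248/0.2985·7.976 = 148.6 Pa.

ΔP ≈ 149 Pa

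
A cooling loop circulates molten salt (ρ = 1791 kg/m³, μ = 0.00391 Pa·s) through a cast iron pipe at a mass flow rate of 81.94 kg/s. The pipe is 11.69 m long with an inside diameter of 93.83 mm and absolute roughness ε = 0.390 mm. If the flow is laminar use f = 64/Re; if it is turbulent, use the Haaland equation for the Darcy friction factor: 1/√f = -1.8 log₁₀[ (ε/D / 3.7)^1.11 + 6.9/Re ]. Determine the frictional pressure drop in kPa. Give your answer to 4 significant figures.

ΔP ≈ 142.3 kPa

A = πD²/4 = π(0.09383)²/4 = 0.006915 m²; mean velocity V = ṁ/(ρA) = 81.94/(1791 · 0.006915) = 6.616 m/s.
Reynolds number Re = ρVD/μ = 1791 · 6.616 · 0.09383 / 0.00391 = 2.844e+05.
Re > 4000 → turbulent. Relative roughness ε/D = 0.00039/0.09383 = 0.00416. Haaland: 1/√f = -1.8 log₁₀[(0.00416/3.7)^1.11 + 6.9/2.844e+05] = -1.8 log₁₀[0.000532 + 2.43e-05] = 5.858, so f = 0.02914.
Darcy-Weisbach: ΔP = f(L/D)(ρV²/2) = 0.02914·(11.69/0.09383)·(1791·6.616²/2) = 0.02914·124.6·3.92e+04 = 1.423e+05 Pa.
ΔP = 1.423e+05 Pa = 142.3 kPa.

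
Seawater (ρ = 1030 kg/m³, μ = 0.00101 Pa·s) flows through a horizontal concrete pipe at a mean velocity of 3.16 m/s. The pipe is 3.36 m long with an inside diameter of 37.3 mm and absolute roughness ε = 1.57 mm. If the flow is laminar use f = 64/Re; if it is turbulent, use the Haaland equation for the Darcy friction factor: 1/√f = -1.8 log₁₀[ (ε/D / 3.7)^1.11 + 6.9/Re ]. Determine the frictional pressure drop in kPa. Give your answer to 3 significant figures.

ΔP ≈ 30.8 kPa

Reynolds number Re = ρVD/μ = 1030 · 3.16 · 0.0373 / 0.00101 = 1.202e+05.
Re > 4000 → turbulent. Relative roughness ε/D = 0.00157/0.0373 = 0.0421. Haaland: 1/√f = -1.8 log₁₀[(0.0421/3.7)^1.11 + 6.9/1.202e+05] = -1.8 log₁₀[0.00695 + 5.74e-05] = 3.878, so f = 0.0665.
Darcy-Weisbach: ΔP = f(L/D)(ρV²/2) = 0.0665·(3.36/0.0373)·(1030·3.16²/2) = 0.0665·90.08·5143 = 3.081e+04 Pa.
ΔP = 3.081e+04 Pa = 30.8 kPa.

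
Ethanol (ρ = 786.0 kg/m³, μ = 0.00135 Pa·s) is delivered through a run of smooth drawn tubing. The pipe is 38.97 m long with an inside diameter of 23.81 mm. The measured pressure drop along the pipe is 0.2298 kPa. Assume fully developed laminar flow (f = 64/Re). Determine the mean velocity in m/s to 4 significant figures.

V ≈ 0.07738 m/s

For laminar flow, f = 64/Re with Re = ρVD/μ, so Darcy-Weisbach reduces to ΔP = 32μLV/D². Solving for V: V = ΔP·D²/(32μL) = 229.8·(0.02381)²/(32·0.00135·38.97) = 0.07738 m/s.
Check: Re = ρVD/μ = 786·0.07738·0.02381/0.00135 = 1073 < 2300, so the laminar assumption holds.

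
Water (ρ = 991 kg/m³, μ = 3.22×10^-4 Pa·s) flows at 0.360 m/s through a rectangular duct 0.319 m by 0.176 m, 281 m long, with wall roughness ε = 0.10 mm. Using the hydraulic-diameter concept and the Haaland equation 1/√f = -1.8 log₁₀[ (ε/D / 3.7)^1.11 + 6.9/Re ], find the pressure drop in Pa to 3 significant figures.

Hydraulic diameter D_h = 4A/P = 4·(0.319·0.176)/(2·(0.319+0.176)) = 0.2246/0.99 = 0.2268 m.
Re = ρVD_h/μ = 991·0.36·0.2268/0.000322 = 2.513e+05.
ε/D_h = 0.0001/0.2268 = 0.000441; Haaland gives 1/√f = -1.8 log₁₀[4.41e-05+2.75e-05] = 7.462, so f = 0.01796.
ΔP = f(L/D_h)(ρV²/2) = 0.01796·281/0.2268·64.22 = 1429 Pa.

ΔP ≈ 1430 Pa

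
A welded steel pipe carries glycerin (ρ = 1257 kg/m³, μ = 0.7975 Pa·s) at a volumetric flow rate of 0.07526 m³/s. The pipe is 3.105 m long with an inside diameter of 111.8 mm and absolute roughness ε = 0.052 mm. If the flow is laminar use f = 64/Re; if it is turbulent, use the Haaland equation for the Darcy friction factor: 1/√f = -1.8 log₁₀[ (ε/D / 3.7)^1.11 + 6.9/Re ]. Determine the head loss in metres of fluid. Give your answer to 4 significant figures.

Cross-sectional area A = πD²/4 = π(0.1118)²/4 = 0.009817 m²; mean velocity V = Q/A = 0.07526/0.009817 = 7.666 m/s.
Reynolds number Re = ρVD/μ = 1257 · 7.666 · 0.1118 / 0.797 = 1351.
Re < 2300 → laminar flow, so f = 64/Re = 64/1351 = 0.04737 (the turbulent correlation is not needed).
Darcy-Weisbach: ΔP = f(L/D)(ρV²/2) = 0.04737·(3.105/0.1118)·(1257·7.666²/2) = 0.04737·27.77·3.694e+04 = 4.86e+04 Pa.
Head loss h_f = ΔP/(ρg) = 4.86e+04/(1257·9.81) = 3.941 m.

h_f ≈ 3.941 m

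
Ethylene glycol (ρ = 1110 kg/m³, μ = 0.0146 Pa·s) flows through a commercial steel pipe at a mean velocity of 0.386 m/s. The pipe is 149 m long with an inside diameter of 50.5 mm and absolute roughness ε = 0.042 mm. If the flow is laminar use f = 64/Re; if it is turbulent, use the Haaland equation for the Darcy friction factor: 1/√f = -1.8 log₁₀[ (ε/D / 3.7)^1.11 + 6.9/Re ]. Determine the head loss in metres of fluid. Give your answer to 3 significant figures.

Reynolds number Re = ρVD/μ = 1110 · 0.386 · 0.0505 / 0.0146 = 1482.
Re < 2300 → laminar flow, so f = 64/Re = 64/1482 = 0.04318 (the turbulent correlation is not needed).
Darcy-Weisbach: ΔP = f(L/D)(ρV²/2) = 0.04318·(149/0.0505)·(1110·0.386²/2) = 0.04318·2950·82.69 = 1.054e+04 Pa.
Head loss h_f = ΔP/(ρg) = 1.054e+04/(1110·9.81) = 0.968 m.

h_f ≈ 0.968 m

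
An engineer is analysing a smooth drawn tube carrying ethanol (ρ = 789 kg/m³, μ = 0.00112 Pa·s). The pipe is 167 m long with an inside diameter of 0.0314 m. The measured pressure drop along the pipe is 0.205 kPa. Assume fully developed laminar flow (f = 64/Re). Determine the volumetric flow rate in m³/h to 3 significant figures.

Q ≈ 0.0941 m³/h

For laminar flow, f = 64/Re with Re = ρVD/μ, so Darcy-Weisbach reduces to ΔP = 32μLV/D². Solving for V: V = ΔP·D²/(32μL) = 205·(0.0314)²/(32·0.00112·167) = 0.03377 m/s.
Check: Re = ρVD/μ = 789·0.03377·0.0314/0.00112 = 747 < 2300, so the laminar assumption holds.
Q = V·A = 0.03377·(π/4·0.0314²) = 2.615e-05 m³/s = 0.0941 m³/h.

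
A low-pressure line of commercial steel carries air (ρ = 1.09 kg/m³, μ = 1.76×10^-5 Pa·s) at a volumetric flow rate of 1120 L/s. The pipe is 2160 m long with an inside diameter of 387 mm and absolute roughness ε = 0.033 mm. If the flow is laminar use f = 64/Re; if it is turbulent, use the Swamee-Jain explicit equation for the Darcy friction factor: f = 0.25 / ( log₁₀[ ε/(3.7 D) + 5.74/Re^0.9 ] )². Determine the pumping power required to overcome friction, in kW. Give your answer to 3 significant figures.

Q = 1120 L/s = 1120/1000 = 1.12 m³/s.
Cross-sectional area A = πD²/4 = π(0.387)²/4 = 0.1176 m²; mean velocity V = Q/A = 1.12/0.1176 = 9.522 m/s.
Reynolds number Re = ρVD/μ = 1.09 · 9.522 · 0.387 / 1.76e-05 = 2.282e+05.
Re > 4000 → turbulent. Relative roughness ε/D = 3.3e-05/0.387 = 8.53e-05. Swamee-Jain: f = 0.25/(log₁₀[8.53e-05/3.7 + 5.74/2.282e+05^0.9])² = 0.25/(log₁₀[2.3e-05 + 8.64e-05])² = 0.25/(-3.961)² = 0.01594.
Darcy-Weisbach: ΔP = f(L/D)(ρV²/2) = 0.01594·(2160/0.387)·(1.09·9.522²/2) = 0.01594·5581·49.41 = 4394 Pa.
Pumping power P = QΔP = 1.12·4394 = 4922 W = 4.92 kW.

P ≈ 4.92 kW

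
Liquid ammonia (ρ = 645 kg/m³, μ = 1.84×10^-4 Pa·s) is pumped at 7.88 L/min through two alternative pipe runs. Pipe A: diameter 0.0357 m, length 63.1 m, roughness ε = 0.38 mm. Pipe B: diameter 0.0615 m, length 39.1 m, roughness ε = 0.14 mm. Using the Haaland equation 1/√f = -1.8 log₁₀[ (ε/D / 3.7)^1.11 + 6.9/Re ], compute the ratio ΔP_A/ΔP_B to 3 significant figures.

ΔP_A/ΔP_B ≈ 29.9

Pipe A: V = Q/A = 0.0001313/0.001001 = 0.1312 m/s; Re = 1.642e+04; ε/D = 0.0106; Haaland → f = 0.0419; ΔP_A = f(L/D)(ρV²/2) = 411.2 Pa.
Pipe B: V = Q/A = 0.0001313/0.002971 = 0.04421 m/s; Re = 9531; ε/D = 0.00228; Haaland → f = 0.03426; ΔP_B = f(L/D)(ρV²/2) = 13.73 Pa.
ΔP_A/ΔP_B = 411.2/13.73 = 29.9.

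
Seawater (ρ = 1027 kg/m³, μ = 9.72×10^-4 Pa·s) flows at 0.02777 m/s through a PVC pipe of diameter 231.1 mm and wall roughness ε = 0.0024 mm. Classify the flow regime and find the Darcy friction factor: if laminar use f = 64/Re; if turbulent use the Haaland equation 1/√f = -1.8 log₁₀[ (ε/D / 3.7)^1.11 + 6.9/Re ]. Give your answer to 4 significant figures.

Re = ρVD/μ = 1027·0.02777·0.2311/0.000972 = 6781.
Re > 4000 → turbulent. ε/D = 2.4e-06/0.2311 = 1.04e-05; Haaland: 1/√f = -1.8 log₁₀[6.88e-07 + 0.00102] = 5.386, so f = 0.03447.

f ≈ 0.03447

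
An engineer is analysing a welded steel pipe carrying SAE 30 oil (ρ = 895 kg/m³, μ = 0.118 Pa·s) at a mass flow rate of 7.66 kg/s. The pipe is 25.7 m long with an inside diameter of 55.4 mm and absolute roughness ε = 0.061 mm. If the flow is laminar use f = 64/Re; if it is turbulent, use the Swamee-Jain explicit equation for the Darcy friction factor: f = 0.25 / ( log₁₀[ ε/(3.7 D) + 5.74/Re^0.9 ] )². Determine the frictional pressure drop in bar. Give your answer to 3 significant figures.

ΔP ≈ 1.12 bar

A = πD²/4 = π(0.0554)²/4 = 0.002411 m²; mean velocity V = ṁ/(ρA) = 7.66/(895 · 0.002411) = 3.551 m/s.
Reynolds number Re = ρVD/μ = 895 · 3.551 · 0.0554 / 0.118 = 1492.
Re < 2300 → laminar flow, so f = 64/Re = 64/1492 = 0.0429 (the turbulent correlation is not needed).
Darcy-Weisbach: ΔP = f(L/D)(ρV²/2) = 0.0429·(25.7/0.0554)·(895·3.551²/2) = 0.0429·463.9·5641 = 1.123e+05 Pa.
ΔP = 1.123e+05 Pa = 1.12 bar.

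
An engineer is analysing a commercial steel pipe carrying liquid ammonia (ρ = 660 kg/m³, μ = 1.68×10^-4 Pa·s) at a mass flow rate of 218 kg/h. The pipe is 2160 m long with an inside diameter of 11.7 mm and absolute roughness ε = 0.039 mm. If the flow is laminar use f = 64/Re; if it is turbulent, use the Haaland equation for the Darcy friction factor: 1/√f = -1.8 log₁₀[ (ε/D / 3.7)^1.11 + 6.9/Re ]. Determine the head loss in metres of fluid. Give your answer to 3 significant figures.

h_f ≈ 203 m

ṁ = 218 kg/h = 218/3600 = 0.06056 kg/s.
A = πD²/4 = π(0.0117)²/4 = 0.0001075 m²; mean velocity V = ṁ/(ρA) = 0.06056/(660 · 0.0001075) = 0.8534 m/s.
Reynolds number Re = ρVD/μ = 660 · 0.8534 · 0.0117 / 0.000168 = 3.923e+04.
Re > 4000 → turbulent. Relative roughness ε/D = 3.9e-05/0.0117 = 0.00333. Haaland: 1/√f = -1.8 log₁₀[(0.00333/3.7)^1.11 + 6.9/3.923e+04] = -1.8 log₁₀[0.000417 + 0.000176] = 5.809, so f = 0.02963.
Darcy-Weisbach: ΔP = f(L/D)(ρV²/2) = 0.02963·(2160/0.0117)·(660·0.8534²/2) = 0.02963·1.846e+05·240.3 = 1.315e+06 Pa.
Head loss h_f = ΔP/(ρg) = 1.315e+06/(660·9.81) = 203 m.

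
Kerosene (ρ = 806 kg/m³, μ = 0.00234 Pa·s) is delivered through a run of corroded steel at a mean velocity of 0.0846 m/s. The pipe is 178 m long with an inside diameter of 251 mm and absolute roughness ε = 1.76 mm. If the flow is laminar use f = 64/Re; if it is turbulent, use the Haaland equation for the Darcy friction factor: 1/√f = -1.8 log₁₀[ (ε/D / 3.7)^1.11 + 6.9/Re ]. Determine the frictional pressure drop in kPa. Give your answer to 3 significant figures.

ΔP ≈ 0.0852 kPa

Reynolds number Re = ρVD/μ = 806 · 0.0846 · 0.251 / 0.00234 = 7314.
Re > 4000 → turbulent. Relative roughness ε/D = 0.00176/0.251 = 0.00701. Haaland: 1/√f = -1.8 log₁₀[(0.00701/3.7)^1.11 + 6.9/7314] = -1.8 log₁₀[0.000951 + 0.000943] = 4.901, so f = 0.04164.
Darcy-Weisbach: ΔP = f(L/D)(ρV²/2) = 0.04164·(178/0.251)·(806·0.0846²/2) = 0.04164·709.2·2.884 = 85.17 Pa.
ΔP = 85.17 Pa = 0.0852 kPa.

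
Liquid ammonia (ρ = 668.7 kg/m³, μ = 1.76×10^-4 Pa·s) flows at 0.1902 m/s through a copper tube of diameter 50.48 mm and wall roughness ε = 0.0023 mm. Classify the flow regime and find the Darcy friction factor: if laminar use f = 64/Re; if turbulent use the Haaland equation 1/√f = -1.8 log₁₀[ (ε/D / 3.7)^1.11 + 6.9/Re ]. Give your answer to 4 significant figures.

f ≈ 0.02236

Re = ρVD/μ = 668.7·0.1902·0.05048/0.000176 = 3.648e+04.
Re > 4000 → turbulent. ε/D = 2.3e-06/0.05048 = 4.56e-05; Haaland: 1/√f = -1.8 log₁₀[3.55e-06 + 0.000189] = 6.687, so f = 0.02236.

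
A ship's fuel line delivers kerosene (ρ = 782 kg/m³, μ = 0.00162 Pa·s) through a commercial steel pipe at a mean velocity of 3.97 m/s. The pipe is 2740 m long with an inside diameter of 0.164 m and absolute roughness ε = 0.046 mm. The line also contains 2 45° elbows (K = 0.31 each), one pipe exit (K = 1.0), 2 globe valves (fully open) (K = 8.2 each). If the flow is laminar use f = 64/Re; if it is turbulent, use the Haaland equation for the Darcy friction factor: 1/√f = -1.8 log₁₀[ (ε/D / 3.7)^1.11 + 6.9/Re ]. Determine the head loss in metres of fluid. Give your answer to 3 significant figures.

h_f ≈ 237 m

Reynolds number Re = ρVD/μ = 782 · 3.97 · 0.164 / 0.00162 = 3.143e+05.
Re > 4000 → turbulent. Relative roughness ε/D = 4.6e-05/0.164 = 0.00028. Haaland: 1/√f = -1.8 log₁₀[(0.00028/3.7)^1.11 + 6.9/3.143e+05] = -1.8 log₁₀[2.67e-05 + 2.2e-05] = 7.763, so f = 0.01659.
Total minor-loss coefficient ΣK = 2·0.31 + 1·1 + 2·8.2 = 18.
ΔP = [f·L/D + ΣK]·(ρV²/2) = [0.01659·2740/0.164 + 18]·(782·3.97²/2) = [277.2 + 18]·6163 = 1.819e+06 Pa.
Head loss h_f = ΔP/(ρg) = 1.819e+06/(782·9.81) = 237 m.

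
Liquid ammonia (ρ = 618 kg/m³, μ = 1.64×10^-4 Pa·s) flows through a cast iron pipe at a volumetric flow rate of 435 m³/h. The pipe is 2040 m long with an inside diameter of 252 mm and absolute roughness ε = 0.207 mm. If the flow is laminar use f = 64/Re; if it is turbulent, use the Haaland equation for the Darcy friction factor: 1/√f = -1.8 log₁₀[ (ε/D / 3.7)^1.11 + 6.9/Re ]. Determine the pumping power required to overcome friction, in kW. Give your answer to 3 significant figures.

Q = 435 m³/h = 435/3600 = 0.1208 m³/s.
Cross-sectional area A = πD²/4 = π(0.252)²/4 = 0.04988 m²; mean velocity V = Q/A = 0.1208/0.04988 = 2.423 m/s.
Reynolds number Re = ρVD/μ = 618 · 2.423 · 0.252 / 0.000164 = 2.301e+06.
Re > 4000 → turbulent. Relative roughness ε/D = 0.000207/0.252 = 0.000821. Haaland: 1/√f = -1.8 log₁₀[(0.000821/3.7)^1.11 + 6.9/2.301e+06] = -1.8 log₁₀[8.8e-05 + 3e-06] = 7.274, so f = 0.0189.
Darcy-Weisbach: ΔP = f(L/D)(ρV²/2) = 0.0189·(2040/0.252)·(618·2.423²/2) = 0.0189·8095·1814 = 2.775e+05 Pa.
Pumping power P = QΔP = 0.1208·2.775e+05 = 33530 W = 33.5 kW.

P ≈ 33.5 kW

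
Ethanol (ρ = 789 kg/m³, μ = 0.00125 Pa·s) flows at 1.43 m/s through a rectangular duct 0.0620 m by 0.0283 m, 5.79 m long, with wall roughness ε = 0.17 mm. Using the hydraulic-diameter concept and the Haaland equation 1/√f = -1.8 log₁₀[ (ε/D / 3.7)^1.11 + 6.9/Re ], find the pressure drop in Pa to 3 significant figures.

Hydraulic diameter D_h = 4A/P = 4·(0.062·0.0283)/(2·(0.062+0.0283)) = 0.007018/0.1806 = 0.03886 m.
Re = ρVD_h/μ = 789·1.43·0.03886/0.00125 = 3.508e+04.
ε/D_h = 0.00017/0.03886 = 0.00437; Haaland gives 1/√f = -1.8 log₁₀[0.000563+0.000197] = 5.615, so f = 0.03172.
ΔP = f(L/D_h)(ρV²/2) = 0.03172·5.79/0.03886·806.7 = 3813 Pa.

ΔP ≈ 3810 Pa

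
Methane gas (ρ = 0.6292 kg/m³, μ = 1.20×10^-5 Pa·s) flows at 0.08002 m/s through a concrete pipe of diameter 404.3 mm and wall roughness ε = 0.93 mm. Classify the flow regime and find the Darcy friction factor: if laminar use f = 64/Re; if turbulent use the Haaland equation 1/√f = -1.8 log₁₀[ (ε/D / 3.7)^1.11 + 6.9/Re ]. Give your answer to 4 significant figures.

f ≈ 0.03773

Re = ρVD/μ = 0.6292·0.08002·0.4043/1.2e-05 = 1696.
Re < 2300 → laminar, so f = 64/Re = 0.03773 (roughness is irrelevant in laminar flow).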